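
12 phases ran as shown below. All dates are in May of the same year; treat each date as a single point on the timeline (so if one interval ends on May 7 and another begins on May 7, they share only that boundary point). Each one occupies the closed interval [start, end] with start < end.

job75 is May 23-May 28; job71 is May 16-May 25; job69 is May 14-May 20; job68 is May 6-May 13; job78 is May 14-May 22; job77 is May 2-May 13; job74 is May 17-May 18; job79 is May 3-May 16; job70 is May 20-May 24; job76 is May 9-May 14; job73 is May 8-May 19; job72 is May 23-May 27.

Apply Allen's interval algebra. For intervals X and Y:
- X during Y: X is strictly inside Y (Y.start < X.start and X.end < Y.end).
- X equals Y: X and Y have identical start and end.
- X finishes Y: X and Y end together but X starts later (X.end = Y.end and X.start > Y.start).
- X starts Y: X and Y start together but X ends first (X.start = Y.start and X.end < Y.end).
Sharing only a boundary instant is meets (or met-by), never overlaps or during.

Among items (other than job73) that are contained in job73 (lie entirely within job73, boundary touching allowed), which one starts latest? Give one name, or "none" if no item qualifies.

Target job73 = [May 8, May 19].
job68 [May 6, May 13] → overlaps → excluded.
job69 [May 14, May 20] → overlapped-by → excluded.
job70 [May 20, May 24] → after → excluded.
job71 [May 16, May 25] → overlapped-by → excluded.
job72 [May 23, May 27] → after → excluded.
job74 [May 17, May 18] → during → candidate.
job75 [May 23, May 28] → after → excluded.
job76 [May 9, May 14] → during → candidate.
job77 [May 2, May 13] → overlaps → excluded.
job78 [May 14, May 22] → overlapped-by → excluded.
job79 [May 3, May 16] → overlaps → excluded.
Among candidates, latest start is May 17 → job74.

job74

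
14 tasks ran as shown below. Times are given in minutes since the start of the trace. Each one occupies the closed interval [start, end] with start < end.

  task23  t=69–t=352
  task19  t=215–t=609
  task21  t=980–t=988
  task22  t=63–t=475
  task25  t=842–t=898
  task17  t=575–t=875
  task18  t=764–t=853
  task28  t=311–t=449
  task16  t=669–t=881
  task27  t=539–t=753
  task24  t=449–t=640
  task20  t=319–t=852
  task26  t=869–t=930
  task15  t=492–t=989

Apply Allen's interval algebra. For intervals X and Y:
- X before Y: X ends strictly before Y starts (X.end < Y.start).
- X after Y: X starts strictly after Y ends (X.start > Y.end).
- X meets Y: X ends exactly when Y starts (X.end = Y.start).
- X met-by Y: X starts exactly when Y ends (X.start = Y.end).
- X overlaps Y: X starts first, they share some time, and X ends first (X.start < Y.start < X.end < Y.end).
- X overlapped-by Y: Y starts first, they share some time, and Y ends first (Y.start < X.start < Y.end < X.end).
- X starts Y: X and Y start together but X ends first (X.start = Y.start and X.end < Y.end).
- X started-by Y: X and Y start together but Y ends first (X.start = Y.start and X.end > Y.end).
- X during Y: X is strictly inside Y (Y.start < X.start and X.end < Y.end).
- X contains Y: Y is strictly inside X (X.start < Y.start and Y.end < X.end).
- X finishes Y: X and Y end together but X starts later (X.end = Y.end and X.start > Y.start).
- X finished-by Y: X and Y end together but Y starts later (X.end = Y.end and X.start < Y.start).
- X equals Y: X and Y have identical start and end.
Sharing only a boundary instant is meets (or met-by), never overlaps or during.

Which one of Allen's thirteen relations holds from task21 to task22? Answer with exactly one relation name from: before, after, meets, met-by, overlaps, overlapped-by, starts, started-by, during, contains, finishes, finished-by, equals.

after

task21 = [t=980, t=988]; task22 = [t=63, t=475].
Compare endpoints: task21.start > task22.start, task21.start > task22.end, task21.end > task22.start, task21.end > task22.end.
That pattern is 'after'.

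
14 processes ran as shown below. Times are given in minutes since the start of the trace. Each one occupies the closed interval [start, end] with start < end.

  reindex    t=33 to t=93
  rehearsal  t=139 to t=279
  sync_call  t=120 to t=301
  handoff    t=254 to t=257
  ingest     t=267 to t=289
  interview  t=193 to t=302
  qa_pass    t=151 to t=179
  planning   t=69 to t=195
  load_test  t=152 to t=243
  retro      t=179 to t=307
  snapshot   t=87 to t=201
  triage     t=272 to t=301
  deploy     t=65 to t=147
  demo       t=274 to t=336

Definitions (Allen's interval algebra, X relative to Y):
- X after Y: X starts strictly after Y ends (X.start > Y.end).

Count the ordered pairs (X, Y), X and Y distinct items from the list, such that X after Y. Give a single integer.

38

Checking all 182 ordered pairs for relation 'after'; matching pairs in alphabetical order:
(demo, deploy): demo after deploy ✓
(demo, handoff): demo after handoff ✓
(demo, load_test): demo after load_test ✓
(demo, planning): demo after planning ✓
(demo, qa_pass): demo after qa_pass ✓
(demo, reindex): demo after reindex ✓
(demo, snapshot): demo after snapshot ✓
(handoff, deploy): handoff after deploy ✓
(handoff, load_test): handoff after load_test ✓
(handoff, planning): handoff after planning ✓
(handoff, qa_pass): handoff after qa_pass ✓
(handoff, reindex): handoff after reindex ✓
(handoff, snapshot): handoff after snapshot ✓
(ingest, deploy): ingest after deploy ✓
(ingest, handoff): ingest after handoff ✓
(ingest, load_test): ingest after load_test ✓
(ingest, planning): ingest after planning ✓
(ingest, qa_pass): ingest after qa_pass ✓
(ingest, reindex): ingest after reindex ✓
(ingest, snapshot): ingest after snapshot ✓
(interview, deploy): interview after deploy ✓
(interview, qa_pass): interview after qa_pass ✓
(interview, reindex): interview after reindex ✓
(load_test, deploy): load_test after deploy ✓
... plus 14 further pairs not listed.
Count: 38.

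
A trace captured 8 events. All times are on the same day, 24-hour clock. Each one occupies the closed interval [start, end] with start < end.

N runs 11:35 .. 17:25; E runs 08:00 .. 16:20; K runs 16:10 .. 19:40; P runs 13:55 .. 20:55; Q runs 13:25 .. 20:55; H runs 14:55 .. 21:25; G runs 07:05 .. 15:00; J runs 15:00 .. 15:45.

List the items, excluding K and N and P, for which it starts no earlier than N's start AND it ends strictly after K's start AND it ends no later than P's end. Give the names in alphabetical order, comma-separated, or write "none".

Q

Conditions: its start is no earlier than N's start (X.start >= 11:35) AND its end is strictly after K's start (X.end > 16:10) AND its end is no later than P's end (X.end <= 20:55).
E: start 08:00 >= 11:35? ✗; end 16:20 > 16:10? ✓; end 16:20 <= 20:55? ✓ → no.
G: start 07:05 >= 11:35? ✗; end 15:00 > 16:10? ✗; end 15:00 <= 20:55? ✓ → no.
H: start 14:55 >= 11:35? ✓; end 21:25 > 16:10? ✓; end 21:25 <= 20:55? ✗ → no.
J: start 15:00 >= 11:35? ✓; end 15:45 > 16:10? ✗; end 15:45 <= 20:55? ✓ → no.
Q: start 13:25 >= 11:35? ✓; end 20:55 > 16:10? ✓; end 20:55 <= 20:55? ✓ → yes.
Result: Q.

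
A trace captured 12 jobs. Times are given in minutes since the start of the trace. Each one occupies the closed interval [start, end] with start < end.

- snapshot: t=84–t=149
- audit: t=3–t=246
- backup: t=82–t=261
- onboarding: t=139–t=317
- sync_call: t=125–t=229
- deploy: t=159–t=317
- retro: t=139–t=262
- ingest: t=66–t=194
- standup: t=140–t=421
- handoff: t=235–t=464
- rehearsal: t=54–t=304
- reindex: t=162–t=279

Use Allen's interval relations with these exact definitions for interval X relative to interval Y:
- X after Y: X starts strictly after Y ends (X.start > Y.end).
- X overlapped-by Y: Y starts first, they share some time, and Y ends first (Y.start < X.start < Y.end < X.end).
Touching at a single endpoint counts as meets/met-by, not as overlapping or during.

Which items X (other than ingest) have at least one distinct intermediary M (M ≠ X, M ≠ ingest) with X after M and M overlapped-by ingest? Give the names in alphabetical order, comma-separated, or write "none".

handoff

Target ingest = [t=66, t=194].
Intermediaries M with M overlapped-by ingest: backup, deploy, onboarding, reindex, retro, standup, sync_call.
Via backup — items with X after backup: none.
Via deploy — items with X after deploy: none.
Via onboarding — items with X after onboarding: none.
Via reindex — items with X after reindex: none.
Via retro — items with X after retro: none.
Via standup — items with X after standup: none.
Via sync_call — items with X after sync_call: handoff.
Union: handoff.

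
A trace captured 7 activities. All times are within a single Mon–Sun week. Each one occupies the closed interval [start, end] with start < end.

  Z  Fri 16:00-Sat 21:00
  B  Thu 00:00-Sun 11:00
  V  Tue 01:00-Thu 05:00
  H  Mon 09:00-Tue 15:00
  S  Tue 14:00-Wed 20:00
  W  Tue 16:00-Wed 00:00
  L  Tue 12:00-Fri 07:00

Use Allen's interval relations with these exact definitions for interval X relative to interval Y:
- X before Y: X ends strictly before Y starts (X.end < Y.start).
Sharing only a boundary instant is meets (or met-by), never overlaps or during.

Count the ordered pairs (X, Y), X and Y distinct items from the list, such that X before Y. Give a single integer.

9

Checking all 42 ordered pairs for relation 'before'; matching pairs in alphabetical order:
(H, B): H before B ✓
(H, W): H before W ✓
(H, Z): H before Z ✓
(L, Z): L before Z ✓
(S, B): S before B ✓
(S, Z): S before Z ✓
(V, Z): V before Z ✓
(W, B): W before B ✓
(W, Z): W before Z ✓
Count: 9.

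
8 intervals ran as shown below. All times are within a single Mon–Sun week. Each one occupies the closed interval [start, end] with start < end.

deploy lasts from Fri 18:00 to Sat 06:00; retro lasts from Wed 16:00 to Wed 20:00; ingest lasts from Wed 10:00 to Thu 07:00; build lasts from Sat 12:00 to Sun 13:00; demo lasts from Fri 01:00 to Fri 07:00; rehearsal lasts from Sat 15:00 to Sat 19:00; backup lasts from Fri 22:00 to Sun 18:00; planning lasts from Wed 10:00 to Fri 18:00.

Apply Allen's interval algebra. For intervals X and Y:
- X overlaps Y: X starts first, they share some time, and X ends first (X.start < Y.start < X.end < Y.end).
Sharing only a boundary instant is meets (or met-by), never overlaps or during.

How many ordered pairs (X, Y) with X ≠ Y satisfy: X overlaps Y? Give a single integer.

1

Checking all 56 ordered pairs for relation 'overlaps'; matching pairs in alphabetical order:
(deploy, backup): deploy overlaps backup ✓
Count: 1.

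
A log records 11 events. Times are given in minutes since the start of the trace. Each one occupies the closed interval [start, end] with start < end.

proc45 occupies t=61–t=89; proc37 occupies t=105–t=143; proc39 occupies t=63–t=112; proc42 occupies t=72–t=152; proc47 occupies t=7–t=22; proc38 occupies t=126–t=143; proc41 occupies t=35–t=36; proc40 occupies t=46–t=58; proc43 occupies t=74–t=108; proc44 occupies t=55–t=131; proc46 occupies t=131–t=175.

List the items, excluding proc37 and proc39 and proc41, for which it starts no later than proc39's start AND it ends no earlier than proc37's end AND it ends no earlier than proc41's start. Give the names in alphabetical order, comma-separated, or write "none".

Conditions: its start is no later than proc39's start (X.start <= t=63) AND its end is no earlier than proc37's end (X.end >= t=143) AND its end is no earlier than proc41's start (X.end >= t=35).
proc38: start t=126 <= t=63? ✗; end t=143 >= t=143? ✓; end t=143 >= t=35? ✓ → no.
proc40: start t=46 <= t=63? ✓; end t=58 >= t=143? ✗; end t=58 >= t=35? ✓ → no.
proc42: start t=72 <= t=63? ✗; end t=152 >= t=143? ✓; end t=152 >= t=35? ✓ → no.
proc43: start t=74 <= t=63? ✗; end t=108 >= t=143? ✗; end t=108 >= t=35? ✓ → no.
proc44: start t=55 <= t=63? ✓; end t=131 >= t=143? ✗; end t=131 >= t=35? ✓ → no.
proc45: start t=61 <= t=63? ✓; end t=89 >= t=143? ✗; end t=89 >= t=35? ✓ → no.
proc46: start t=131 <= t=63? ✗; end t=175 >= t=143? ✓; end t=175 >= t=35? ✓ → no.
proc47: start t=7 <= t=63? ✓; end t=22 >= t=143? ✗; end t=22 >= t=35? ✗ → no.
Result: none.

none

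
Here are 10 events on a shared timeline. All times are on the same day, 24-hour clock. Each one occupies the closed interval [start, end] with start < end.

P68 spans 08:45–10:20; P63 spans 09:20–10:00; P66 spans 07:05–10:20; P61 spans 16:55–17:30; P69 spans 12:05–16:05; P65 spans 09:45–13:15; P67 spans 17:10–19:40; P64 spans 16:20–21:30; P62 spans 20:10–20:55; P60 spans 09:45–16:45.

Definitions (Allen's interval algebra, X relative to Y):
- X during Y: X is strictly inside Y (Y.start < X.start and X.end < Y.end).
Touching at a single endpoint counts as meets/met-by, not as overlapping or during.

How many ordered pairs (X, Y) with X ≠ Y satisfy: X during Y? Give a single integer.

Checking all 90 ordered pairs for relation 'during'; matching pairs in alphabetical order:
(P61, P64): P61 during P64 ✓
(P62, P64): P62 during P64 ✓
(P63, P66): P63 during P66 ✓
(P63, P68): P63 during P68 ✓
(P67, P64): P67 during P64 ✓
(P69, P60): P69 during P60 ✓
Count: 6.

6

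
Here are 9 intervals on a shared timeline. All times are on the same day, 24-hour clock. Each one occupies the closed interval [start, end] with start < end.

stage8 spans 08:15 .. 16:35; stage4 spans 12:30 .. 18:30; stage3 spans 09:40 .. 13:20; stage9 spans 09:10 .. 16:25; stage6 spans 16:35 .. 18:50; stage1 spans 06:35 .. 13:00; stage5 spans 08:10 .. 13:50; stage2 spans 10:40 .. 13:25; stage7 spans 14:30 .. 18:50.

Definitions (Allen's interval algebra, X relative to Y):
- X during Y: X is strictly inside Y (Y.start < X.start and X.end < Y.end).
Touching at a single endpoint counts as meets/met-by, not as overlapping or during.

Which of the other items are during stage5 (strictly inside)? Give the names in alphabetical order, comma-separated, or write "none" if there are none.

stage2, stage3

Target stage5 = [08:10, 13:50].
stage1 [06:35, 13:00] → overlaps → no.
stage2 [10:40, 13:25] → during → yes.
stage3 [09:40, 13:20] → during → yes.
stage4 [12:30, 18:30] → overlapped-by → no.
stage6 [16:35, 18:50] → after → no.
stage7 [14:30, 18:50] → after → no.
stage8 [08:15, 16:35] → overlapped-by → no.
stage9 [09:10, 16:25] → overlapped-by → no.
Result: stage2, stage3.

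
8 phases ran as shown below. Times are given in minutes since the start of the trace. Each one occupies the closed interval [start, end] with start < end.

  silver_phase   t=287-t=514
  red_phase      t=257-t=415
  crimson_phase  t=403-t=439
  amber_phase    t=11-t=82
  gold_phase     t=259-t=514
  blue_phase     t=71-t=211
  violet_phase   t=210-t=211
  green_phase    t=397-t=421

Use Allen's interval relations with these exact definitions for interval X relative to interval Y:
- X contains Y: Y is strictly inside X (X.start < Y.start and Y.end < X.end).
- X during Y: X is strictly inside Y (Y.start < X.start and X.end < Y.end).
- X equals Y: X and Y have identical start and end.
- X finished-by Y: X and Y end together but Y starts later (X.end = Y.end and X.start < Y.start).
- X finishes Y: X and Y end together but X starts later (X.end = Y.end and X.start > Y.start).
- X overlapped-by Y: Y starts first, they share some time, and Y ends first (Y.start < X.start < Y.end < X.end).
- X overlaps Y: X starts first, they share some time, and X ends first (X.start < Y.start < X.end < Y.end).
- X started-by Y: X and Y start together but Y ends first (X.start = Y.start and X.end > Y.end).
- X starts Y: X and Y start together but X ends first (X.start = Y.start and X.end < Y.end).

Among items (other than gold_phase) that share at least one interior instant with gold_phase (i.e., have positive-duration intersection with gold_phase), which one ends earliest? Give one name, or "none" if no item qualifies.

red_phase

Target gold_phase = [t=259, t=514].
amber_phase [t=11, t=82] → before → excluded.
blue_phase [t=71, t=211] → before → excluded.
crimson_phase [t=403, t=439] → during → candidate.
green_phase [t=397, t=421] → during → candidate.
red_phase [t=257, t=415] → overlaps → candidate.
silver_phase [t=287, t=514] → finishes → candidate.
violet_phase [t=210, t=211] → before → excluded.
Among candidates, earliest end is t=415 → red_phase.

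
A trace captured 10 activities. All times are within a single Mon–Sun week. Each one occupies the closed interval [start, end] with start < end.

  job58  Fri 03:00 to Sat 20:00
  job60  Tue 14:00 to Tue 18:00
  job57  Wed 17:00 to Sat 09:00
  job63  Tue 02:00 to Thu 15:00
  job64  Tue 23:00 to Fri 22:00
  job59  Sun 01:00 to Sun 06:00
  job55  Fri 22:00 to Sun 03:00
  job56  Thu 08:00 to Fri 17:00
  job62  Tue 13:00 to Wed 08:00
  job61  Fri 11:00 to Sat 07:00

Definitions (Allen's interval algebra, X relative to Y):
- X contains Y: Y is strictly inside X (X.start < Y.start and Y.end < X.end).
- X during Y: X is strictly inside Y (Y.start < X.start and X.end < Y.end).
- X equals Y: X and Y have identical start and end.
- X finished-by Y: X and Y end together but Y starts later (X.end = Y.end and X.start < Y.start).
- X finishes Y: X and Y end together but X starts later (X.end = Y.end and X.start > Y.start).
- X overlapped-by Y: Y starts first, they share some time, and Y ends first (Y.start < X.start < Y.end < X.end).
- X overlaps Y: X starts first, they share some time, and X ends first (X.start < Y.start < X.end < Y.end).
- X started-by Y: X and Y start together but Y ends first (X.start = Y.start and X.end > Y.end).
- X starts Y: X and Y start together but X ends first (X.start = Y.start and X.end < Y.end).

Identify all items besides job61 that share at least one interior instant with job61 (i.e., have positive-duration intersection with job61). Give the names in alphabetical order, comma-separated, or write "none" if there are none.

job55, job56, job57, job58, job64

Target job61 = [Fri 11:00, Sat 07:00].
job55 [Fri 22:00, Sun 03:00] → overlapped-by → yes.
job56 [Thu 08:00, Fri 17:00] → overlaps → yes.
job57 [Wed 17:00, Sat 09:00] → contains → yes.
job58 [Fri 03:00, Sat 20:00] → contains → yes.
job59 [Sun 01:00, Sun 06:00] → after → no.
job60 [Tue 14:00, Tue 18:00] → before → no.
job62 [Tue 13:00, Wed 08:00] → before → no.
job63 [Tue 02:00, Thu 15:00] → before → no.
job64 [Tue 23:00, Fri 22:00] → overlaps → yes.
Result: job55, job56, job57, job58, job64.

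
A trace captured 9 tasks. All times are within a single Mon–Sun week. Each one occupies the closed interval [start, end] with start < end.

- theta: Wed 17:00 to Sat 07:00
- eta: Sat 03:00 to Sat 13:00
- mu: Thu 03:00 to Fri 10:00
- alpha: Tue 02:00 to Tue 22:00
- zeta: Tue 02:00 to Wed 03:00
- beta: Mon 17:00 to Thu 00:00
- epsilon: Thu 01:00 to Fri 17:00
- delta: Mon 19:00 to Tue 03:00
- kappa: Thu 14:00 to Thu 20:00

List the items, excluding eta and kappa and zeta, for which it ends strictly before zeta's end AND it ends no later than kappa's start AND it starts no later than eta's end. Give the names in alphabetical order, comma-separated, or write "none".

alpha, delta

Conditions: its end is strictly before zeta's end (X.end < Wed 03:00) AND its end is no later than kappa's start (X.end <= Thu 14:00) AND its start is no later than eta's end (X.start <= Sat 13:00).
alpha: end Tue 22:00 < Wed 03:00? ✓; end Tue 22:00 <= Thu 14:00? ✓; start Tue 02:00 <= Sat 13:00? ✓ → yes.
beta: end Thu 00:00 < Wed 03:00? ✗; end Thu 00:00 <= Thu 14:00? ✓; start Mon 17:00 <= Sat 13:00? ✓ → no.
delta: end Tue 03:00 < Wed 03:00? ✓; end Tue 03:00 <= Thu 14:00? ✓; start Mon 19:00 <= Sat 13:00? ✓ → yes.
epsilon: end Fri 17:00 < Wed 03:00? ✗; end Fri 17:00 <= Thu 14:00? ✗; start Thu 01:00 <= Sat 13:00? ✓ → no.
mu: end Fri 10:00 < Wed 03:00? ✗; end Fri 10:00 <= Thu 14:00? ✗; start Thu 03:00 <= Sat 13:00? ✓ → no.
theta: end Sat 07:00 < Wed 03:00? ✗; end Sat 07:00 <= Thu 14:00? ✗; start Wed 17:00 <= Sat 13:00? ✓ → no.
Result: alpha, delta.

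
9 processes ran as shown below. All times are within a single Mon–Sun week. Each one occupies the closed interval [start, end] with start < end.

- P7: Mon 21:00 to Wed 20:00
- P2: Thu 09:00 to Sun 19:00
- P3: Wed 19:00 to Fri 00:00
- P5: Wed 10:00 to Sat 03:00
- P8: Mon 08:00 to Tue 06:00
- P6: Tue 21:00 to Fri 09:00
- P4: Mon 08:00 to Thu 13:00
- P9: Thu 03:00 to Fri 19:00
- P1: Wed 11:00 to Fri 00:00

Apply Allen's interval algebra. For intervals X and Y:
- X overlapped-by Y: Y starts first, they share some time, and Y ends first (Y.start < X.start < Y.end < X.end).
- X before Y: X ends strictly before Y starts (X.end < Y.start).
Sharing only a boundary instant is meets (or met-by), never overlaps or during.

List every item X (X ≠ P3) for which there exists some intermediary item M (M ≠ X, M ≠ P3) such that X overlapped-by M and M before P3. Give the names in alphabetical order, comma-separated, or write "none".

Target P3 = [Wed 19:00, Fri 00:00].
Intermediaries M with M before P3: P8.
Via P8 — items with X overlapped-by P8: P7.
Union: P7.

P7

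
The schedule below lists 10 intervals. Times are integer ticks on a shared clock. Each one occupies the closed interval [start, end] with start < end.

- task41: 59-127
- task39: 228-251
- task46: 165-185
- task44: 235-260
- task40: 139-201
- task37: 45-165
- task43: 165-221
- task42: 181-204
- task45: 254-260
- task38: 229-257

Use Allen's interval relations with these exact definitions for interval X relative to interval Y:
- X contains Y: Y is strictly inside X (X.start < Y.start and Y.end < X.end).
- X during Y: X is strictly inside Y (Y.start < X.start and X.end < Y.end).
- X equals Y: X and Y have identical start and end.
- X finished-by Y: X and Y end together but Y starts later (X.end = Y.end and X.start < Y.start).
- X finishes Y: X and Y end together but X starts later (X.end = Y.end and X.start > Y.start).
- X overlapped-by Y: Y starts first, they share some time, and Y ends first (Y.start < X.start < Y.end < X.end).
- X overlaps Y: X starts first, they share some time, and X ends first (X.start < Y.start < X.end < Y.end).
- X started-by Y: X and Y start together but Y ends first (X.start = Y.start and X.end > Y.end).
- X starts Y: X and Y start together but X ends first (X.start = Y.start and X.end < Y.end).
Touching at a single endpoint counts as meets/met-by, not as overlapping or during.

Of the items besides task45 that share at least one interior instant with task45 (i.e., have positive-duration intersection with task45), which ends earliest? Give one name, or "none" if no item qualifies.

Target task45 = [254, 260].
task37 [45, 165] → before → excluded.
task38 [229, 257] → overlaps → candidate.
task39 [228, 251] → before → excluded.
task40 [139, 201] → before → excluded.
task41 [59, 127] → before → excluded.
task42 [181, 204] → before → excluded.
task43 [165, 221] → before → excluded.
task44 [235, 260] → finished-by → candidate.
task46 [165, 185] → before → excluded.
Among candidates, earliest end is 257 → task38.

task38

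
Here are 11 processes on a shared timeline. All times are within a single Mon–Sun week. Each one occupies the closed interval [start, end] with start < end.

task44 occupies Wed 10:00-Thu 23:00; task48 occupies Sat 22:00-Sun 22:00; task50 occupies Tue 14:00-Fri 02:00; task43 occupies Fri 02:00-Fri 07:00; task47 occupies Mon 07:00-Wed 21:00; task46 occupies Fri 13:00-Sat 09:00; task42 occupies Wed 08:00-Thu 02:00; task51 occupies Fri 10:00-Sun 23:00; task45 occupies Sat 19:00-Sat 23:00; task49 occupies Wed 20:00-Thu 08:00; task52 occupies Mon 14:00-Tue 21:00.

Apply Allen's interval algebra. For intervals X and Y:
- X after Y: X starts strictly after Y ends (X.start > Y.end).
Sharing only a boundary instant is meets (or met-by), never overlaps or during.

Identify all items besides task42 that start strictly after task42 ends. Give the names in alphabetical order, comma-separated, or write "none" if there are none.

task43, task45, task46, task48, task51

Target task42 = [Wed 08:00, Thu 02:00].
task43 [Fri 02:00, Fri 07:00] → after → yes.
task44 [Wed 10:00, Thu 23:00] → overlapped-by → no.
task45 [Sat 19:00, Sat 23:00] → after → yes.
task46 [Fri 13:00, Sat 09:00] → after → yes.
task47 [Mon 07:00, Wed 21:00] → overlaps → no.
task48 [Sat 22:00, Sun 22:00] → after → yes.
task49 [Wed 20:00, Thu 08:00] → overlapped-by → no.
task50 [Tue 14:00, Fri 02:00] → contains → no.
task51 [Fri 10:00, Sun 23:00] → after → yes.
task52 [Mon 14:00, Tue 21:00] → before → no.
Result: task43, task45, task46, task48, task51.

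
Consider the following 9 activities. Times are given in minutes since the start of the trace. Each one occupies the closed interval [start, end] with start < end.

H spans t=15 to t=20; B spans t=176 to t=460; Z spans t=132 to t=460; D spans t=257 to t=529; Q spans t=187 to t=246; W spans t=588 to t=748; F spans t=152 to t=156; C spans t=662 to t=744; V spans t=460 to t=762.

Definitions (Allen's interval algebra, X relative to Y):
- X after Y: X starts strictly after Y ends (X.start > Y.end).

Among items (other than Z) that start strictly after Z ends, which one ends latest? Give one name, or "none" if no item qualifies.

W

Target Z = [t=132, t=460].
B [t=176, t=460] → finishes → excluded.
C [t=662, t=744] → after → candidate.
D [t=257, t=529] → overlapped-by → excluded.
F [t=152, t=156] → during → excluded.
H [t=15, t=20] → before → excluded.
Q [t=187, t=246] → during → excluded.
V [t=460, t=762] → met-by → excluded.
W [t=588, t=748] → after → candidate.
Among candidates, latest end is t=748 → W.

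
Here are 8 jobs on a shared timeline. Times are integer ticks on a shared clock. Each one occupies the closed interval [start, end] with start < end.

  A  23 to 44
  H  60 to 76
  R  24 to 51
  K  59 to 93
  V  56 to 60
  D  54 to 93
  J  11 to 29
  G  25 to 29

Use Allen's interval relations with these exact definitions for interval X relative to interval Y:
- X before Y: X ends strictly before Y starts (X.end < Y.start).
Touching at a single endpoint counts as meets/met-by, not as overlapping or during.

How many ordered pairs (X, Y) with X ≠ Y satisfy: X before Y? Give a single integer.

Checking all 56 ordered pairs for relation 'before'; matching pairs in alphabetical order:
(A, D): A before D ✓
(A, H): A before H ✓
(A, K): A before K ✓
(A, V): A before V ✓
(G, D): G before D ✓
(G, H): G before H ✓
(G, K): G before K ✓
(G, V): G before V ✓
(J, D): J before D ✓
(J, H): J before H ✓
(J, K): J before K ✓
(J, V): J before V ✓
(R, D): R before D ✓
(R, H): R before H ✓
(R, K): R before K ✓
(R, V): R before V ✓
Count: 16.

16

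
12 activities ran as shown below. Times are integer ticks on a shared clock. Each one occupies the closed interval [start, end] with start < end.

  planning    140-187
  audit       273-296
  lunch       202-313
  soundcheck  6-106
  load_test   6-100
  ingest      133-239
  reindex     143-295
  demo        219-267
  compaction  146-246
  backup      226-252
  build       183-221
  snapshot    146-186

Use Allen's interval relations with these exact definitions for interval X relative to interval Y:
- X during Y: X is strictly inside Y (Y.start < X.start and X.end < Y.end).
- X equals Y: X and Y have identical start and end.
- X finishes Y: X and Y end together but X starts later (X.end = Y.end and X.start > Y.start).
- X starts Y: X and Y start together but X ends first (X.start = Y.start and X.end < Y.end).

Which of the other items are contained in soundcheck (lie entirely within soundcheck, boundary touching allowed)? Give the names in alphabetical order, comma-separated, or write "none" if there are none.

Target soundcheck = [6, 106].
audit [273, 296] → after → no.
backup [226, 252] → after → no.
build [183, 221] → after → no.
compaction [146, 246] → after → no.
demo [219, 267] → after → no.
ingest [133, 239] → after → no.
load_test [6, 100] → starts → yes.
lunch [202, 313] → after → no.
planning [140, 187] → after → no.
reindex [143, 295] → after → no.
snapshot [146, 186] → after → no.
Result: load_test.

load_test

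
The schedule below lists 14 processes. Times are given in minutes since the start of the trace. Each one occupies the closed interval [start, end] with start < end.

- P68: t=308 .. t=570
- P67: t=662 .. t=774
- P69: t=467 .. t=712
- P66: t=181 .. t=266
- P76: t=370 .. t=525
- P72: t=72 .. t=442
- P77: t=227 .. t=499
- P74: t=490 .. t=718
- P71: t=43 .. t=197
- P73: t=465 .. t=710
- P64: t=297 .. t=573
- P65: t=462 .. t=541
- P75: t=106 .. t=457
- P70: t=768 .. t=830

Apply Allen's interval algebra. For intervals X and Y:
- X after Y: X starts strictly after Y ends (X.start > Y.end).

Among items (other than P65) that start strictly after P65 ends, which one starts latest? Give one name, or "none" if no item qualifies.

P70

Target P65 = [t=462, t=541].
P64 [t=297, t=573] → contains → excluded.
P66 [t=181, t=266] → before → excluded.
P67 [t=662, t=774] → after → candidate.
P68 [t=308, t=570] → contains → excluded.
P69 [t=467, t=712] → overlapped-by → excluded.
P70 [t=768, t=830] → after → candidate.
P71 [t=43, t=197] → before → excluded.
P72 [t=72, t=442] → before → excluded.
P73 [t=465, t=710] → overlapped-by → excluded.
P74 [t=490, t=718] → overlapped-by → excluded.
P75 [t=106, t=457] → before → excluded.
P76 [t=370, t=525] → overlaps → excluded.
P77 [t=227, t=499] → overlaps → excluded.
Among candidates, latest start is t=768 → P70.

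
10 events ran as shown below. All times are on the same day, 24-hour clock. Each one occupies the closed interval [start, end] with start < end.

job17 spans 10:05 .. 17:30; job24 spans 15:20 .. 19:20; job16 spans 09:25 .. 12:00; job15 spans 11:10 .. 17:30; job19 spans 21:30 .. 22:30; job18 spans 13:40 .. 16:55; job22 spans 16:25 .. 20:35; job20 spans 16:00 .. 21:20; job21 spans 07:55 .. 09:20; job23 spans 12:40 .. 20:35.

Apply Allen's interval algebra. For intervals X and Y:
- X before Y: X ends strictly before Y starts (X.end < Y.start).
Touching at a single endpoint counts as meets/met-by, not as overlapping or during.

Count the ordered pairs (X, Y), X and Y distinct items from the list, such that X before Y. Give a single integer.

22

Checking all 90 ordered pairs for relation 'before'; matching pairs in alphabetical order:
(job15, job19): job15 before job19 ✓
(job16, job18): job16 before job18 ✓
(job16, job19): job16 before job19 ✓
(job16, job20): job16 before job20 ✓
(job16, job22): job16 before job22 ✓
(job16, job23): job16 before job23 ✓
(job16, job24): job16 before job24 ✓
(job17, job19): job17 before job19 ✓
(job18, job19): job18 before job19 ✓
(job20, job19): job20 before job19 ✓
(job21, job15): job21 before job15 ✓
(job21, job16): job21 before job16 ✓
(job21, job17): job21 before job17 ✓
(job21, job18): job21 before job18 ✓
(job21, job19): job21 before job19 ✓
(job21, job20): job21 before job20 ✓
(job21, job22): job21 before job22 ✓
(job21, job23): job21 before job23 ✓
(job21, job24): job21 before job24 ✓
(job22, job19): job22 before job19 ✓
(job23, job19): job23 before job19 ✓
(job24, job19): job24 before job19 ✓
Count: 22.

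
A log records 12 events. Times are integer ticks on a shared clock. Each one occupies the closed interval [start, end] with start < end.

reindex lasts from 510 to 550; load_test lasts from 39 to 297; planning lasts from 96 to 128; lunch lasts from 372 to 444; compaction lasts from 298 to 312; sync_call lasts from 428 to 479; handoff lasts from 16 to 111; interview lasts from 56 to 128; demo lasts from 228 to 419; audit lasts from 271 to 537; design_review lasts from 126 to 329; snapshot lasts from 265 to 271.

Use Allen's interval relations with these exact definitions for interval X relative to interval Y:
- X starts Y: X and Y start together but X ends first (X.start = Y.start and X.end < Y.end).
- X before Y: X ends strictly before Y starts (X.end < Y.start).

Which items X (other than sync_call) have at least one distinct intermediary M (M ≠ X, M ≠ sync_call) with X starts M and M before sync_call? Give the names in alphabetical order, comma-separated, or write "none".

Target sync_call = [428, 479].
Intermediaries M with M before sync_call: compaction, demo, design_review, handoff, interview, load_test, planning, snapshot.
Via compaction — items with X starts compaction: none.
Via demo — items with X starts demo: none.
Via design_review — items with X starts design_review: none.
Via handoff — items with X starts handoff: none.
Via interview — items with X starts interview: none.
Via load_test — items with X starts load_test: none.
Via planning — items with X starts planning: none.
Via snapshot — items with X starts snapshot: none.
Union: none.

none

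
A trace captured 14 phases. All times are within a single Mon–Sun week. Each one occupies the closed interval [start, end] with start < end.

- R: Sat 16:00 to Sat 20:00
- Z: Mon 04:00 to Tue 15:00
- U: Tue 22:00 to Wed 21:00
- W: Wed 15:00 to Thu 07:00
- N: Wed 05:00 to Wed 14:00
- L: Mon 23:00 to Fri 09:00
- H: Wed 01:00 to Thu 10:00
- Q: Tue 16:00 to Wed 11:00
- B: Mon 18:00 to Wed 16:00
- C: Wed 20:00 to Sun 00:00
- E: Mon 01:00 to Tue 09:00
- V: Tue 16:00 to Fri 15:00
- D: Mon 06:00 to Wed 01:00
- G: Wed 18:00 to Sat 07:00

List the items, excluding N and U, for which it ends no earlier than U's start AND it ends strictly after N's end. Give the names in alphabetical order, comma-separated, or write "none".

Conditions: its end is no earlier than U's start (X.end >= Tue 22:00) AND its end is strictly after N's end (X.end > Wed 14:00).
B: end Wed 16:00 >= Tue 22:00? ✓; end Wed 16:00 > Wed 14:00? ✓ → yes.
C: end Sun 00:00 >= Tue 22:00? ✓; end Sun 00:00 > Wed 14:00? ✓ → yes.
D: end Wed 01:00 >= Tue 22:00? ✓; end Wed 01:00 > Wed 14:00? ✗ → no.
E: end Tue 09:00 >= Tue 22:00? ✗; end Tue 09:00 > Wed 14:00? ✗ → no.
G: end Sat 07:00 >= Tue 22:00? ✓; end Sat 07:00 > Wed 14:00? ✓ → yes.
H: end Thu 10:00 >= Tue 22:00? ✓; end Thu 10:00 > Wed 14:00? ✓ → yes.
L: end Fri 09:00 >= Tue 22:00? ✓; end Fri 09:00 > Wed 14:00? ✓ → yes.
Q: end Wed 11:00 >= Tue 22:00? ✓; end Wed 11:00 > Wed 14:00? ✗ → no.
R: end Sat 20:00 >= Tue 22:00? ✓; end Sat 20:00 > Wed 14:00? ✓ → yes.
V: end Fri 15:00 >= Tue 22:00? ✓; end Fri 15:00 > Wed 14:00? ✓ → yes.
W: end Thu 07:00 >= Tue 22:00? ✓; end Thu 07:00 > Wed 14:00? ✓ → yes.
Z: end Tue 15:00 >= Tue 22:00? ✗; end Tue 15:00 > Wed 14:00? ✗ → no.
Result: B, C, G, H, L, R, V, W.

B, C, G, H, L, R, V, W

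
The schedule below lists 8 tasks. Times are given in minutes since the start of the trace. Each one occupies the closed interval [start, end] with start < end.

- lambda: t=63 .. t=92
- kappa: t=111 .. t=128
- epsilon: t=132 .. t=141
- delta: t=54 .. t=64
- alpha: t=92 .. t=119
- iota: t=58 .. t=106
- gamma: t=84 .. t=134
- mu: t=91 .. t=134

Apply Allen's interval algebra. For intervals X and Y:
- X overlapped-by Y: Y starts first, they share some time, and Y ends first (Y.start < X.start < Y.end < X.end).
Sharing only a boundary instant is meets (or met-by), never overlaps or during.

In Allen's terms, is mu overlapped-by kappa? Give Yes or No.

mu = [t=91, t=134], kappa = [t=111, t=128].
Actual relation of mu to kappa: contains.
Asked whether 'overlapped-by' holds → No.

No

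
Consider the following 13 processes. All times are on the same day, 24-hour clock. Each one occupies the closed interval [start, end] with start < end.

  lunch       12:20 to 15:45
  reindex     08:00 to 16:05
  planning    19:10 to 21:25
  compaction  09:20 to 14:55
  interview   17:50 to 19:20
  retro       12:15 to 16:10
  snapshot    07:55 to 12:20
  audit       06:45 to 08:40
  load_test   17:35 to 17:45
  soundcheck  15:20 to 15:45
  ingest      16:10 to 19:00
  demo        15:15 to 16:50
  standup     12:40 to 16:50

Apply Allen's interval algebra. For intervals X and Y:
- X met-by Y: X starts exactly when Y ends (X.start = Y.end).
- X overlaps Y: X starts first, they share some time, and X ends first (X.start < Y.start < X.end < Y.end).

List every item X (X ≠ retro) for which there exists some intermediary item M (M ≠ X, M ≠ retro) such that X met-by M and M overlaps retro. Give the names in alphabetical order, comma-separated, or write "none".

Target retro = [12:15, 16:10].
Intermediaries M with M overlaps retro: compaction, reindex, snapshot.
Via compaction — items with X met-by compaction: none.
Via reindex — items with X met-by reindex: none.
Via snapshot — items with X met-by snapshot: lunch.
Union: lunch.

lunch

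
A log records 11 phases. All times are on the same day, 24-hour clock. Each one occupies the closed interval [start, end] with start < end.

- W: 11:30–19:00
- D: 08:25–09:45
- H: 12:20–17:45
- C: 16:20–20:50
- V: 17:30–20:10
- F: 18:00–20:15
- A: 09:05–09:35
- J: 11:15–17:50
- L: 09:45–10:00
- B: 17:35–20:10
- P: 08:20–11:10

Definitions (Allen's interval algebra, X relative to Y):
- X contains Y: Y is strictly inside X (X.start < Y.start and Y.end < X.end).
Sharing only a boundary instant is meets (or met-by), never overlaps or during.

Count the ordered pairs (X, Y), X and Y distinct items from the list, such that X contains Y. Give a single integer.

9

Checking all 110 ordered pairs for relation 'contains'; matching pairs in alphabetical order:
(C, B): C contains B ✓
(C, F): C contains F ✓
(C, V): C contains V ✓
(D, A): D contains A ✓
(J, H): J contains H ✓
(P, A): P contains A ✓
(P, D): P contains D ✓
(P, L): P contains L ✓
(W, H): W contains H ✓
Count: 9.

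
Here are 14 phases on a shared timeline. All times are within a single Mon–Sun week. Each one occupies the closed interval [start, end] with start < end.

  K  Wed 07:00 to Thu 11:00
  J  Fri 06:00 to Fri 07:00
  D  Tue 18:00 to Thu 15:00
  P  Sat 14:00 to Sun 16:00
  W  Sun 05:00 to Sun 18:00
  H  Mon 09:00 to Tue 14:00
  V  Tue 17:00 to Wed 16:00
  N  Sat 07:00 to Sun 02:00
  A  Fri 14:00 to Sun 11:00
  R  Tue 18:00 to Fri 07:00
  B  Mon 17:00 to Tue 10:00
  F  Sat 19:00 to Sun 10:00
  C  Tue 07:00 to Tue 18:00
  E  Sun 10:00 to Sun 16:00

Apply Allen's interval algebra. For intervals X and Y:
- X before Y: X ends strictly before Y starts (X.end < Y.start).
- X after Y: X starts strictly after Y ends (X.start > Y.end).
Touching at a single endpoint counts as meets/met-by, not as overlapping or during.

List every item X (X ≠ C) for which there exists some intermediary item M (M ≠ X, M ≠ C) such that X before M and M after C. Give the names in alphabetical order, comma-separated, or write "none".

B, D, H, J, K, N, R, V

Target C = [Tue 07:00, Tue 18:00].
Intermediaries M with M after C: A, E, F, J, K, N, P, W.
Via A — items with X before A: B, D, H, J, K, R, V.
Via E — items with X before E: B, D, H, J, K, N, R, V.
Via F — items with X before F: B, D, H, J, K, R, V.
Via J — items with X before J: B, D, H, K, V.
Via K — items with X before K: B, H.
Via N — items with X before N: B, D, H, J, K, R, V.
Via P — items with X before P: B, D, H, J, K, R, V.
Via W — items with X before W: B, D, H, J, K, N, R, V.
Union: B, D, H, J, K, N, R, V.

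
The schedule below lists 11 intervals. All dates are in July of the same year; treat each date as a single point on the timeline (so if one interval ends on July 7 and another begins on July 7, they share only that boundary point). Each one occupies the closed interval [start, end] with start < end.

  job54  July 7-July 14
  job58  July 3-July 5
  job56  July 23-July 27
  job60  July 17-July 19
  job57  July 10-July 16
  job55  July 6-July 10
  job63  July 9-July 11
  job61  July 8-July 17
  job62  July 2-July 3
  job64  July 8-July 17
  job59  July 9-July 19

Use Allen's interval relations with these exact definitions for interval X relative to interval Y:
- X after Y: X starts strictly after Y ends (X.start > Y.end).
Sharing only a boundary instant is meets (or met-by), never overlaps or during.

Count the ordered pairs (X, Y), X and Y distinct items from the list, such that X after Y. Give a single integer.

30

Checking all 110 ordered pairs for relation 'after'; matching pairs in alphabetical order:
(job54, job58): job54 after job58 ✓
(job54, job62): job54 after job62 ✓
(job55, job58): job55 after job58 ✓
(job55, job62): job55 after job62 ✓
(job56, job54): job56 after job54 ✓
(job56, job55): job56 after job55 ✓
(job56, job57): job56 after job57 ✓
(job56, job58): job56 after job58 ✓
(job56, job59): job56 after job59 ✓
(job56, job60): job56 after job60 ✓
(job56, job61): job56 after job61 ✓
(job56, job62): job56 after job62 ✓
(job56, job63): job56 after job63 ✓
(job56, job64): job56 after job64 ✓
(job57, job58): job57 after job58 ✓
(job57, job62): job57 after job62 ✓
(job59, job58): job59 after job58 ✓
(job59, job62): job59 after job62 ✓
(job60, job54): job60 after job54 ✓
(job60, job55): job60 after job55 ✓
(job60, job57): job60 after job57 ✓
(job60, job58): job60 after job58 ✓
(job60, job62): job60 after job62 ✓
(job60, job63): job60 after job63 ✓
... plus 6 further pairs not listed.
Count: 30.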